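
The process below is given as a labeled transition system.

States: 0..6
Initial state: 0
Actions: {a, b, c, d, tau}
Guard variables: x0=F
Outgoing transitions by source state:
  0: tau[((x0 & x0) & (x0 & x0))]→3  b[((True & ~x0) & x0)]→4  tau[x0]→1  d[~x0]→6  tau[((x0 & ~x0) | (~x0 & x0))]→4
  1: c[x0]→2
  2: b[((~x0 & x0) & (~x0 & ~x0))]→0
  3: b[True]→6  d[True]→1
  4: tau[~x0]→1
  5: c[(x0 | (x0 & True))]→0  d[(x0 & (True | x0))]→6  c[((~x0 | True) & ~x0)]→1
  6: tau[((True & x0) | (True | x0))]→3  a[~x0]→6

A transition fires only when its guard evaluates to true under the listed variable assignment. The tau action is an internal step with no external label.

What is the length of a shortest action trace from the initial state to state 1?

Breadth-first toward 1:
  L0 = {0}
  L1 = {6}
  L2 = {3}
  L3 = {1}
1 enters at depth 3; path d·tau·d

Answer: 3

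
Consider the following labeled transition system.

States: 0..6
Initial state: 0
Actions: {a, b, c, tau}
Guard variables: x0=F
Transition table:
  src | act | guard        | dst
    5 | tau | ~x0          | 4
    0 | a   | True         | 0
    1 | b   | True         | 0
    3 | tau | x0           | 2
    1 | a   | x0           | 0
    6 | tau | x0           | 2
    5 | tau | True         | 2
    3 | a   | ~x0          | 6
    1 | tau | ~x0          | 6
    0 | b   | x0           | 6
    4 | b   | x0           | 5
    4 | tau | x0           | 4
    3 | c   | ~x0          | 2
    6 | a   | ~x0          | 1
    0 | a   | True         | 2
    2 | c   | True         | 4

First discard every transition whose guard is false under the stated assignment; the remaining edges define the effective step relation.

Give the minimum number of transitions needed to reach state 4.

Answer: 2

Analysis:
BFS to 4:
  L0 = {0}
  L1 = {2}
  L2 = {4}
4 enters at depth 2; path a·c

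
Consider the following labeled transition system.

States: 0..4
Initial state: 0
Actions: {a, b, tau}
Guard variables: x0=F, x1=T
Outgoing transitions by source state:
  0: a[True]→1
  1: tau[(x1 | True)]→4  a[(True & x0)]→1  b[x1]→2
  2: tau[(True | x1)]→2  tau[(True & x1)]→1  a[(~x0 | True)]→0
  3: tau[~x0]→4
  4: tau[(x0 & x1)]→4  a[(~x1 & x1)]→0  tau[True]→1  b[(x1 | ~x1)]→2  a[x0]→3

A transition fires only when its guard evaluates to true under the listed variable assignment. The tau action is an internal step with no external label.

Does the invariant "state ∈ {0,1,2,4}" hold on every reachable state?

Inv-set: {0,1,2,4}
Reachable = {0,1,2,4}
  0: ✓
  1: ✓
  2: ✓
  4: ✓

Answer: INVARIANT HOLDS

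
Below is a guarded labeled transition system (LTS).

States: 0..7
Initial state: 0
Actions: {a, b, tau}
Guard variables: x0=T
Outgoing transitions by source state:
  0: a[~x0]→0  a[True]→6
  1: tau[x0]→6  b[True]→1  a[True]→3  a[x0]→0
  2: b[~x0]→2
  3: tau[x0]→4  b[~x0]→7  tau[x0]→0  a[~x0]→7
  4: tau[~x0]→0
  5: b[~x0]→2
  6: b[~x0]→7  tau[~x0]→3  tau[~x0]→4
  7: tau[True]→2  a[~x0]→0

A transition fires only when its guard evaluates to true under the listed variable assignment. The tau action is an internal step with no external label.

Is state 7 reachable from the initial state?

8 transition(s) survive guard evaluation.
Layer 0: {0}
Layer 1: {6}  total {0,6}
Reach set: {0,6}

Answer: UNREACHABLE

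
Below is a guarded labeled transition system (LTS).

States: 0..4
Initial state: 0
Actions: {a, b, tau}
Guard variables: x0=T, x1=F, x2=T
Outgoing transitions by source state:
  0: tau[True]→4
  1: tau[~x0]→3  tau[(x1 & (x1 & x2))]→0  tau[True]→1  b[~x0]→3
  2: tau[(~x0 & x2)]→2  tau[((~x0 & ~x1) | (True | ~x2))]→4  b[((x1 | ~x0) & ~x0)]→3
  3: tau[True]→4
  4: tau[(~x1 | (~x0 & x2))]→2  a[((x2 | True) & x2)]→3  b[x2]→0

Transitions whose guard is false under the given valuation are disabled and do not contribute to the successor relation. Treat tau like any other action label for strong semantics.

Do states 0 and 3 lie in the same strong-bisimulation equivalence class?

Answer: BISIMILAR

Working:
Bisimulation quotient by refinement:
  P[0] = {{0,1,2,3,4}}
  P[1] = {{0,1,2,3},{4}}
  P[2] = {{0,2,3},{1},{4}}
3 equivalence class(es) (converged in 3)
0∈{0,2,3}, 3∈{0,2,3}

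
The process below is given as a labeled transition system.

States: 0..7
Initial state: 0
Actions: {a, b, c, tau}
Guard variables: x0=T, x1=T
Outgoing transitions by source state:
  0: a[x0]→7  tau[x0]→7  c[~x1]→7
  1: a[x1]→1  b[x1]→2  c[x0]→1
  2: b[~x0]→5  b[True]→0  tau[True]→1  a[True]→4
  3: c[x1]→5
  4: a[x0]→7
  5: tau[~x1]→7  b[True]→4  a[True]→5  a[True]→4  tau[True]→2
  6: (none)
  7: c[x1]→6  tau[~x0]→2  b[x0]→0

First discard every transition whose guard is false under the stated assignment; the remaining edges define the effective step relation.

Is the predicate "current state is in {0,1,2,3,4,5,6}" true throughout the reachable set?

Safe = {0,1,2,3,4,5,6}
R = {0,6,7}
  0: safe
  6: safe
  7: outside
reach 7 via a — violates

Answer: INVARIANT VIOLATED at state 7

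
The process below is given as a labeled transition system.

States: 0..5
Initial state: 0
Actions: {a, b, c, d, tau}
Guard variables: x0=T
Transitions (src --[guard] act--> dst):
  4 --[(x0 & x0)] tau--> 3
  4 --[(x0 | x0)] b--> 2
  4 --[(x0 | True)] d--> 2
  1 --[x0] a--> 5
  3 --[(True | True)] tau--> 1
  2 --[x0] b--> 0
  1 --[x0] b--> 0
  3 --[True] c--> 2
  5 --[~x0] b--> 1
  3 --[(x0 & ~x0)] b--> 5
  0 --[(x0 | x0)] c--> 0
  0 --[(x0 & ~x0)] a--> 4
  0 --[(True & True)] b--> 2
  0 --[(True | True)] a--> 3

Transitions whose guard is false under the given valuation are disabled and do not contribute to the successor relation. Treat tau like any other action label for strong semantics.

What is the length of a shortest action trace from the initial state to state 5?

Answer: 3

Analysis:
Layered search for 5:
  depth 0: {0}
  depth 1: {2,3}
  depth 2: {1}
  depth 3: {5}
5 enters at depth 3; path a·tau·a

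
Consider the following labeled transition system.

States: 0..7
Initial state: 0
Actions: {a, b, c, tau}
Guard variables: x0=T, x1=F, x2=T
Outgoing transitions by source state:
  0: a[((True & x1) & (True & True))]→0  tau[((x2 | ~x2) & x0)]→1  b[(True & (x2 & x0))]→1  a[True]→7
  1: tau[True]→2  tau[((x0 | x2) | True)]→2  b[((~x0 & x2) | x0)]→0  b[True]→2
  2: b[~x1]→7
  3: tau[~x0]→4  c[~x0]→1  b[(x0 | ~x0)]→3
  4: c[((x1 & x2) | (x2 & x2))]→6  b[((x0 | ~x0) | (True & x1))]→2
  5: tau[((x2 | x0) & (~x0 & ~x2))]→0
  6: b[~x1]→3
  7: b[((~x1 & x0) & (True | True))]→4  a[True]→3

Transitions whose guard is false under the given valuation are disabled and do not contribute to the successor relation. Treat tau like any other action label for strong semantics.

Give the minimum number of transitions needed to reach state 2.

Layered search for 2:
  Layer 0: {0}
  Layer 1: {1,7}
  Layer 2: {2,3,4}
2 enters at depth 2; path b·b

Answer: 2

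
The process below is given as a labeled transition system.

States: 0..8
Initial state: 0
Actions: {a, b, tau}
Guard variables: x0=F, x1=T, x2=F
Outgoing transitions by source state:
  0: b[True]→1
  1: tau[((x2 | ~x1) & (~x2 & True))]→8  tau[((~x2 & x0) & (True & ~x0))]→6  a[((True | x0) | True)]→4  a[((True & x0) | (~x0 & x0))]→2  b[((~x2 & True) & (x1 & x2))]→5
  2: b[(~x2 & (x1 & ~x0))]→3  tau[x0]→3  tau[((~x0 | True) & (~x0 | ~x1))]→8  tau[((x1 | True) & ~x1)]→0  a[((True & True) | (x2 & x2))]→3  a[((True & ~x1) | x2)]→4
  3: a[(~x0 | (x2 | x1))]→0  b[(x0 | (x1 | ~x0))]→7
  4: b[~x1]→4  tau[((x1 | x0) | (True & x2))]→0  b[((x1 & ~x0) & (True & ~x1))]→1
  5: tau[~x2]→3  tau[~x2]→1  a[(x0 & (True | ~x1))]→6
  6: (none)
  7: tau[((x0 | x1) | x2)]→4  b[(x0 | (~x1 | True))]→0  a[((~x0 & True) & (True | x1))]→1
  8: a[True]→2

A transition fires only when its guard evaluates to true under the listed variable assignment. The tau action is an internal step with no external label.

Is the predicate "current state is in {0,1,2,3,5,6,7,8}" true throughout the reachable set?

Allowed set {0,1,2,3,5,6,7,8}
Reachable = {0,1,4}
  0: ok
  1: ok
  4: VIOLATES
counterexample path to 4: b·a

Answer: INVARIANT VIOLATED at state 4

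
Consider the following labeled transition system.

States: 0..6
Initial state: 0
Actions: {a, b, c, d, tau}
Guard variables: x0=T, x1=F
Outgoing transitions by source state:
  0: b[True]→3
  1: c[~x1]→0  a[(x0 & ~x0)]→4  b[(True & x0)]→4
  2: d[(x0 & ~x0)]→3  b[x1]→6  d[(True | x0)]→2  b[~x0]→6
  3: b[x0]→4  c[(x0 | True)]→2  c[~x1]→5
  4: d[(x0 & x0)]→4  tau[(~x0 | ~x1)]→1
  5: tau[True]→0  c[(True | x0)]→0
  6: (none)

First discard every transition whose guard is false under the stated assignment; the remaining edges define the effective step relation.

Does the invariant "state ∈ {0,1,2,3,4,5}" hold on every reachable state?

Safe = {0,1,2,3,4,5}
Reachable = {0,1,2,3,4,5}
  0: safe
  1: safe
  2: safe
  3: safe
  4: safe
  5: safe

Answer: INVARIANT HOLDS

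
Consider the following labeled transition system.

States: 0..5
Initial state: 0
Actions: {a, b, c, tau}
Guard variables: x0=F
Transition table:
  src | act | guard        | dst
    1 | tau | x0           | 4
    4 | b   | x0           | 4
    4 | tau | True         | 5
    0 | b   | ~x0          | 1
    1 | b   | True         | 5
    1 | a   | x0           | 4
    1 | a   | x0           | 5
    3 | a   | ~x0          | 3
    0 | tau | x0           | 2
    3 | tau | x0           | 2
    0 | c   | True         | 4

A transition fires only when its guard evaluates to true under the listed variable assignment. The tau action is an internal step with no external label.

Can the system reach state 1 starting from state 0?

Answer: REACHABLE

Trace:
Guard filter leaves 5 enabled edge(s).
Layer 0: {0}
Layer 1: {1,4}  total {0,1,4}
Layer 2: {5}  total {0,1,4,5}
Reachable = {0,1,4,5}
witness 1: b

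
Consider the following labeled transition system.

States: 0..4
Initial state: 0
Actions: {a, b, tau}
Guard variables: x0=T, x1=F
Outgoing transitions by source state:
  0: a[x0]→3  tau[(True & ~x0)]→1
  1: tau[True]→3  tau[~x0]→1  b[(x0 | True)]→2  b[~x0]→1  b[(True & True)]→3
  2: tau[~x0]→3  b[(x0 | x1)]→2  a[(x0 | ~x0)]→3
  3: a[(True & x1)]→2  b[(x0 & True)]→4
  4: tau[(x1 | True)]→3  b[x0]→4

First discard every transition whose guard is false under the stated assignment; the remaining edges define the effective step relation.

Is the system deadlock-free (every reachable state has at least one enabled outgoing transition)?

Reach set: {0,3,4}
  0: a→3  [1 exit(s)]
  3: b→4  [1 exit(s)]
  4: b→4  tau→3  [2 exit(s)]

Answer: DEADLOCK-FREE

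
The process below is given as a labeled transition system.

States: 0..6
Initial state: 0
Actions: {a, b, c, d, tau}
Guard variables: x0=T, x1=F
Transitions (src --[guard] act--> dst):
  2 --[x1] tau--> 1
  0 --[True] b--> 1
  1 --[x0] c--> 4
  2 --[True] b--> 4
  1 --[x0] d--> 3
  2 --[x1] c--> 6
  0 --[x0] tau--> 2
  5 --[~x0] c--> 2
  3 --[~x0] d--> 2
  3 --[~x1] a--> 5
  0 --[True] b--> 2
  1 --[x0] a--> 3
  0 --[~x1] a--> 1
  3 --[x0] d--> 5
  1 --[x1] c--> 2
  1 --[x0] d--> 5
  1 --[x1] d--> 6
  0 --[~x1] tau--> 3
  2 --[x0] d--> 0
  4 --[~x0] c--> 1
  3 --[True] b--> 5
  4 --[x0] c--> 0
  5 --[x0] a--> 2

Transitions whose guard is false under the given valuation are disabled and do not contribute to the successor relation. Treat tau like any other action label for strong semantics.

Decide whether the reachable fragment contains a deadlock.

Answer: DEADLOCK-FREE

Working:
R = {0,1,2,3,4,5}
  0: a→1  b→1  b→2  tau→2  tau→3  [deg 5]
  1: a→3  c→4  d→3  d→5  [deg 4]
  2: b→4  d→0  [deg 2]
  3: a→5  b→5  d→5  [deg 3]
  4: c→0  [deg 1]
  5: a→2  [deg 1]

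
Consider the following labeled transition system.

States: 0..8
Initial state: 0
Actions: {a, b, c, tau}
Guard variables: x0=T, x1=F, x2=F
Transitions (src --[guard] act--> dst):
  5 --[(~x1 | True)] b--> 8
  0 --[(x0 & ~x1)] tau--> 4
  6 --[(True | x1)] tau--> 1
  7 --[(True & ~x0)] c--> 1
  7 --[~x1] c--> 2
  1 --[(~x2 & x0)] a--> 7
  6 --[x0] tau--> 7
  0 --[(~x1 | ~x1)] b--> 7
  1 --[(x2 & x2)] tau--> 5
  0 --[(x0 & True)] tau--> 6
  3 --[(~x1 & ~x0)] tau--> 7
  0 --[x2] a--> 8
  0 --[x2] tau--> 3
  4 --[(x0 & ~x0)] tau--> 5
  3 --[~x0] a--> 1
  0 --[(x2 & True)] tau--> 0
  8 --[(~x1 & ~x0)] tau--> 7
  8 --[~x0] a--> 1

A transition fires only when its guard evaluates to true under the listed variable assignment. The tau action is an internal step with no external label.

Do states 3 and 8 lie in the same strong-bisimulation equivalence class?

Answer: BISIMILAR

Trace:
Compute ~ classes (split until stable):
  round 0: {{0,1,2,3,4,5,6,7,8}}
  round 1: {{0},{1},{2,3,4,8},{5},{6},{7}}
stable after 2 split(s): 6 block(s)
[3]={2,3,4,8}  [8]={2,3,4,8}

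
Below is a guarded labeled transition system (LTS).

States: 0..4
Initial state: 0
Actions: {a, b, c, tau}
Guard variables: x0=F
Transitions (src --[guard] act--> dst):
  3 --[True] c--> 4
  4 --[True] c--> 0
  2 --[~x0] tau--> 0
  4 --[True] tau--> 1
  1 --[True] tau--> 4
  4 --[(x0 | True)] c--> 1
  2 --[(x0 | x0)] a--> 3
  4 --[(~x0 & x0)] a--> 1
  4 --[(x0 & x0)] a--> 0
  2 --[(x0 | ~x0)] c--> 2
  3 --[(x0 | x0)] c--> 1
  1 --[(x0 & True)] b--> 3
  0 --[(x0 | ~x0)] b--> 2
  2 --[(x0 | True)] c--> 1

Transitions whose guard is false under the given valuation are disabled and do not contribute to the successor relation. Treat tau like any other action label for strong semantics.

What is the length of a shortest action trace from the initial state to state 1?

Answer: 2

Analysis:
BFS to 1:
  depth 0: {0}
  depth 1: {2}
  depth 2: {1}
1 enters at depth 2; path b·c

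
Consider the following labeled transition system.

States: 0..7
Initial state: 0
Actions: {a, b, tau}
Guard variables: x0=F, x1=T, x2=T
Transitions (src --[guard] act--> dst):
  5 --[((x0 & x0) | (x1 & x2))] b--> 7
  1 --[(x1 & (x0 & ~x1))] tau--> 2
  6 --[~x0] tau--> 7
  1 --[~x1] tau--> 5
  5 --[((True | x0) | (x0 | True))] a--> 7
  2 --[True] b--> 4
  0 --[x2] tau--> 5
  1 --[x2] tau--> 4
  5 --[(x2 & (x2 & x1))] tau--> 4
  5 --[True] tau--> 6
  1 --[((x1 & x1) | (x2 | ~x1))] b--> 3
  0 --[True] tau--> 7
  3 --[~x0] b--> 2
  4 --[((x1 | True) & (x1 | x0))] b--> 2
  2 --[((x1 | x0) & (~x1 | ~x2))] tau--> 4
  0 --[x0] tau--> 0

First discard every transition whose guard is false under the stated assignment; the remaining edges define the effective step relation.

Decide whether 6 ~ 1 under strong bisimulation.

Answer: NOT BISIMILAR

Analysis:
Bisimulation quotient by refinement:
  round 0: {{0,1,2,3,4,5,6,7}}
  round 1: {{0,6},{1},{2,3,4},{5},{7}}
  round 2: {{0},{1},{2,3,4},{5},{6},{7}}
Fixed point at round 3; 6 class(es).
6∈{6}, 1∈{1}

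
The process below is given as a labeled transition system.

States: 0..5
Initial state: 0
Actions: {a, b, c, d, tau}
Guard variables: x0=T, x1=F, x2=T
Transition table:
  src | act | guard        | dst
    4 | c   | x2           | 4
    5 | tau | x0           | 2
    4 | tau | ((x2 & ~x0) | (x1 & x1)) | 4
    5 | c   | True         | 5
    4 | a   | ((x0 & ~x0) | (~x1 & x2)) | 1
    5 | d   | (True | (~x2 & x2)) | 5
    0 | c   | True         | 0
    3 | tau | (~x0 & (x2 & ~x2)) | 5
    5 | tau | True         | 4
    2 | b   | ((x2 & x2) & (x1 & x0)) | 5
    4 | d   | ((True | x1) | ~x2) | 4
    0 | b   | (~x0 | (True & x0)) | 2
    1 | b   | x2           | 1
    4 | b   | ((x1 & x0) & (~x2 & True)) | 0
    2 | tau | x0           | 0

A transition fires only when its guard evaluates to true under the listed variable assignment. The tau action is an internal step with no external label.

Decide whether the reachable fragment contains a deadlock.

R = {0,2}
  0: b→2  c→0  [2 out]
  2: tau→0  [1 out]

Answer: DEADLOCK-FREE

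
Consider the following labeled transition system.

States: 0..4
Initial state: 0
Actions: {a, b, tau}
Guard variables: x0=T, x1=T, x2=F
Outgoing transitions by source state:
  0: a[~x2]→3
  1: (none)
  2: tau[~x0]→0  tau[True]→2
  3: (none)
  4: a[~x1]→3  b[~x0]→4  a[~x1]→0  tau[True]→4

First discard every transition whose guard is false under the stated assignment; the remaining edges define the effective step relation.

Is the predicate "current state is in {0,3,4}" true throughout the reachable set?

Answer: INVARIANT HOLDS

Working:
Safe = {0,3,4}
R = {0,3}
  0: ok
  3: ok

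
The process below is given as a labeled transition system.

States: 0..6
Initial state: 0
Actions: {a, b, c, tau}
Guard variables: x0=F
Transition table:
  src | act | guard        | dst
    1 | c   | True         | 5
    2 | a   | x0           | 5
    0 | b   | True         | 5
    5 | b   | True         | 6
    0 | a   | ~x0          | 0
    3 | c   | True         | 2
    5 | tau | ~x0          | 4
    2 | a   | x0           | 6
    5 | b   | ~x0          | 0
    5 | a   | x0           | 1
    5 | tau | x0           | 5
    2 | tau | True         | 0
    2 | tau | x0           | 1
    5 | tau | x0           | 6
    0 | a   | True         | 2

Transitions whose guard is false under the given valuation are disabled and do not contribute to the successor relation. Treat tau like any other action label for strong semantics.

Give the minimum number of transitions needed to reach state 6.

BFS to 6:
  Layer 0: {0}
  Layer 1: {2,5}
  Layer 2: {4,6}
6 enters at depth 2; path b·b

Answer: 2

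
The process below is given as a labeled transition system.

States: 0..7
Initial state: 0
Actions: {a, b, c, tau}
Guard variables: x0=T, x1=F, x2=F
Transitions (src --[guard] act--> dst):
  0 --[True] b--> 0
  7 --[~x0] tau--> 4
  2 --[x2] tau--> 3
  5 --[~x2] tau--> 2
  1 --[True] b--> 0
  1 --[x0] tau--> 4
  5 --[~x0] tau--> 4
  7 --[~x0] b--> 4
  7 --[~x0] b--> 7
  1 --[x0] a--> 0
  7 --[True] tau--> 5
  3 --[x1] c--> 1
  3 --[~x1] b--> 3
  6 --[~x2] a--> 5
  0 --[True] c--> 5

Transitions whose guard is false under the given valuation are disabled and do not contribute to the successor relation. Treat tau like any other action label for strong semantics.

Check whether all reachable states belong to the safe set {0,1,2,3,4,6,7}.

Inv-set: {0,1,2,3,4,6,7}
Reachable = {0,2,5}
  0: ok
  2: ok
  5: ✗ unsafe
reach 5 via c — violates

Answer: INVARIANT VIOLATED at state 5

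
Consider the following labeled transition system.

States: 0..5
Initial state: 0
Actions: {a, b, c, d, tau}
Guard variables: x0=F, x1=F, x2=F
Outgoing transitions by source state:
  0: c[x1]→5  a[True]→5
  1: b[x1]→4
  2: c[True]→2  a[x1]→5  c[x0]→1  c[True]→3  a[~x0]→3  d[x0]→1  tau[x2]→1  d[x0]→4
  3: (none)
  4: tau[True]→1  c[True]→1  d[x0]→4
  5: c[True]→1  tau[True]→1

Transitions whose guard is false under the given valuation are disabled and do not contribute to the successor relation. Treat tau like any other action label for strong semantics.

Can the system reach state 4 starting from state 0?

Answer: UNREACHABLE

Analysis:
After dropping false guards: 8 live edges.
Layer 0: {0}
Layer 1: {5}  now seen {0,5}
Layer 2: {1}  now seen {0,1,5}
Reachable = {0,1,5}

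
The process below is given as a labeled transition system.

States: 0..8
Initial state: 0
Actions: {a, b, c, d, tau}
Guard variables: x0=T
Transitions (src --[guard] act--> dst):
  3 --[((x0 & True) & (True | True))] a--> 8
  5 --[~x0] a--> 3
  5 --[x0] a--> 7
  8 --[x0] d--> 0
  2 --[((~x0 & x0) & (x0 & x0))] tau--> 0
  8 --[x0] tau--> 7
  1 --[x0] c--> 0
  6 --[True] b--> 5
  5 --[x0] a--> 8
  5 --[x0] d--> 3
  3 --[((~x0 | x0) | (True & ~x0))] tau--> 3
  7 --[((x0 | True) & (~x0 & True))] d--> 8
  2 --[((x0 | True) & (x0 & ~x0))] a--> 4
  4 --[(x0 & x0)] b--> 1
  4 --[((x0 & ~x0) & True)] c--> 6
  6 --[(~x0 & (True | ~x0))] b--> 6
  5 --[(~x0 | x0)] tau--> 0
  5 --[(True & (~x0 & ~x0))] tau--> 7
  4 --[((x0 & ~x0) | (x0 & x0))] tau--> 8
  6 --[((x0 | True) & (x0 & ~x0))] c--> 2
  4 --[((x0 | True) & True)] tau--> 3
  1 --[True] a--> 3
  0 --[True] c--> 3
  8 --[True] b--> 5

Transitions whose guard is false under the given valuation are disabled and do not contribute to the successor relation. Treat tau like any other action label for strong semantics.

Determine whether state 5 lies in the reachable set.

After dropping false guards: 16 live edges.
depth 0: {0}
depth 1: {3}  now seen {0,3}
depth 2: {8}  now seen {0,3,8}
depth 3: {5,7}  now seen {0,3,5,7,8}
Reachable = {0,3,5,7,8}
witness 5: c·a·b

Answer: REACHABLE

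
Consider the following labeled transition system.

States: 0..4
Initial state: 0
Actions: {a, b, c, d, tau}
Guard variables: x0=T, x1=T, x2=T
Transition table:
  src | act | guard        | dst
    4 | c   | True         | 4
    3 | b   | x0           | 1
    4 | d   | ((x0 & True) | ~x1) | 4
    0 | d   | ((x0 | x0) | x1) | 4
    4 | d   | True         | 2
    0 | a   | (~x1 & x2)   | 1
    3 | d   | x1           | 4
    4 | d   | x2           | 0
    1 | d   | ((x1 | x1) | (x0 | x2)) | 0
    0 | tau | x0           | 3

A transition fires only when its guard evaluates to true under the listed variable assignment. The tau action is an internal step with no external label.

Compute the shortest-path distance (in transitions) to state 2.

Breadth-first toward 2:
  Layer 0: {0}
  Layer 1: {3,4}
  Layer 2: {1,2}
depth(2)=2, e.g. d·d

Answer: 2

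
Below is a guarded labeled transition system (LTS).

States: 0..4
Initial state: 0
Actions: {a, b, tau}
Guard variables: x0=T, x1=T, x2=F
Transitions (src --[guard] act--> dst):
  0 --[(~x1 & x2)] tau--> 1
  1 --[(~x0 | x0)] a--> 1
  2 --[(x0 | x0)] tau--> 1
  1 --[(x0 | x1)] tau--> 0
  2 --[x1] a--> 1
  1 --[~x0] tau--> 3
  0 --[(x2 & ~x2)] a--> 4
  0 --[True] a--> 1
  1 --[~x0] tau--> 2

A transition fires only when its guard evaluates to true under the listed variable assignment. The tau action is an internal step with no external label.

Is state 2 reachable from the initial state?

Answer: UNREACHABLE

Trace:
After dropping false guards: 5 live edges.
Layer 0: {0}
Layer 1: {1}  cumulative {0,1}
Reachable = {0,1}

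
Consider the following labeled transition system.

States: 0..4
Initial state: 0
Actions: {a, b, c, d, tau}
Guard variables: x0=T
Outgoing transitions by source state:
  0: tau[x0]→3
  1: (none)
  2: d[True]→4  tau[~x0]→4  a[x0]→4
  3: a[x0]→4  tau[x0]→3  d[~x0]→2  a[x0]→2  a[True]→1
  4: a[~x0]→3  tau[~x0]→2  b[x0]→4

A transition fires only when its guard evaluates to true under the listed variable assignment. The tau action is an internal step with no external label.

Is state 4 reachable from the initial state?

Answer: REACHABLE

Trace:
Guard filter leaves 8 enabled edge(s).
depth 0: {0}
depth 1: {3}  now seen {0,3}
depth 2: {1,2,4}  now seen {0,1,2,3,4}
Reach set: {0,1,2,3,4}
witness 4: tau·a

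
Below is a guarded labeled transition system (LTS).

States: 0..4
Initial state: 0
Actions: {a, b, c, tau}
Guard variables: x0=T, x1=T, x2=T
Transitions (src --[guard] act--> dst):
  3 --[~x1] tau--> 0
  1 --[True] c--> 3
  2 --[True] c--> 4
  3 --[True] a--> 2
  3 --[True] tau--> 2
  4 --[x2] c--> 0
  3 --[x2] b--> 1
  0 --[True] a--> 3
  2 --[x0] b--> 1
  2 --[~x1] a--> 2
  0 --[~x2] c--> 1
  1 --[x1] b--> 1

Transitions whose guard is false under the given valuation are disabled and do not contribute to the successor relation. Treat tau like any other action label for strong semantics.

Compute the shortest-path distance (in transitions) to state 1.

Answer: 2

Trace:
Layered search for 1:
  depth 0: {0}
  depth 1: {3}
  depth 2: {1,2}
first hit 1 at d=2 via a·b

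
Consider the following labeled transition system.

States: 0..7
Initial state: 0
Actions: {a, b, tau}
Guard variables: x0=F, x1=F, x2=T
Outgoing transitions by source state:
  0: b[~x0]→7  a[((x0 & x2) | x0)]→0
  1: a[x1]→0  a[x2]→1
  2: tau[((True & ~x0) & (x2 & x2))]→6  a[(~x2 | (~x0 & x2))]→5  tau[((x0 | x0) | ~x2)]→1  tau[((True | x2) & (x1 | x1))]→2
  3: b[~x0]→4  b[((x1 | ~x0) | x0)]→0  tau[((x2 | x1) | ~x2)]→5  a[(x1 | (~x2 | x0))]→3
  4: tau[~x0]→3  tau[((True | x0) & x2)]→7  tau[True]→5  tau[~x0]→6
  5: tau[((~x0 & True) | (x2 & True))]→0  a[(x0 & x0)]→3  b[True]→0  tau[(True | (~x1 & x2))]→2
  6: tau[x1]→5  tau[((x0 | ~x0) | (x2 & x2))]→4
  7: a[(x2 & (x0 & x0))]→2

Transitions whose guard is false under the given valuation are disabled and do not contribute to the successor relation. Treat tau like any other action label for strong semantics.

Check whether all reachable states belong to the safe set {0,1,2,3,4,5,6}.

Answer: INVARIANT VIOLATED at state 7

Trace:
Inv-set: {0,1,2,3,4,5,6}
Reachable = {0,7}
  0: ✓
  7: ✗ unsafe
witness against invariant: b → 7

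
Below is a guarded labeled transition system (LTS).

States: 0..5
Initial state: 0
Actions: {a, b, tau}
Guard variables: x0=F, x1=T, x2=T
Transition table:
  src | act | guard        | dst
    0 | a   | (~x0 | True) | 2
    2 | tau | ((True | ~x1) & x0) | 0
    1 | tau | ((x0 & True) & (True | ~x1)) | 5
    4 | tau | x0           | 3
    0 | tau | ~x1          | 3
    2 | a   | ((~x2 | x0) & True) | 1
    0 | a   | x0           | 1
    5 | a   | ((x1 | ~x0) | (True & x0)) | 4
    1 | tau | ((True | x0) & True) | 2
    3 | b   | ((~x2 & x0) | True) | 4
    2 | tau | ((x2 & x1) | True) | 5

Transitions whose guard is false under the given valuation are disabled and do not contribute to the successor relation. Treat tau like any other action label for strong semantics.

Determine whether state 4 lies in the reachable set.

Guard filter leaves 5 enabled edge(s).
depth 0: {0}
depth 1: {2}  total {0,2}
depth 2: {5}  total {0,2,5}
depth 3: {4}  total {0,2,4,5}
Reachable = {0,2,4,5}
witness 4: a·tau·a

Answer: REACHABLE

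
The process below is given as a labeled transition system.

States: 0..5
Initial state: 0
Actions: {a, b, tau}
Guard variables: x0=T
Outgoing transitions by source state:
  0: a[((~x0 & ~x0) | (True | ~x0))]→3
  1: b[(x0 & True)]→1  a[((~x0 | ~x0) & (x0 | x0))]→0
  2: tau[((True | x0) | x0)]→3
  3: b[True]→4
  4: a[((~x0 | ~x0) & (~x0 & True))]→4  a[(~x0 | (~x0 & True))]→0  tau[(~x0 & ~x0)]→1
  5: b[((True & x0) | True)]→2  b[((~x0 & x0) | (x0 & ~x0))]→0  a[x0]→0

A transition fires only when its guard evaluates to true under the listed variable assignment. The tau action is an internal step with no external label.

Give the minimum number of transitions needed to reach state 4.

Answer: 2

Trace:
BFS to 4:
  depth 0: {0}
  depth 1: {3}
  depth 2: {4}
4 enters at depth 2; path a·b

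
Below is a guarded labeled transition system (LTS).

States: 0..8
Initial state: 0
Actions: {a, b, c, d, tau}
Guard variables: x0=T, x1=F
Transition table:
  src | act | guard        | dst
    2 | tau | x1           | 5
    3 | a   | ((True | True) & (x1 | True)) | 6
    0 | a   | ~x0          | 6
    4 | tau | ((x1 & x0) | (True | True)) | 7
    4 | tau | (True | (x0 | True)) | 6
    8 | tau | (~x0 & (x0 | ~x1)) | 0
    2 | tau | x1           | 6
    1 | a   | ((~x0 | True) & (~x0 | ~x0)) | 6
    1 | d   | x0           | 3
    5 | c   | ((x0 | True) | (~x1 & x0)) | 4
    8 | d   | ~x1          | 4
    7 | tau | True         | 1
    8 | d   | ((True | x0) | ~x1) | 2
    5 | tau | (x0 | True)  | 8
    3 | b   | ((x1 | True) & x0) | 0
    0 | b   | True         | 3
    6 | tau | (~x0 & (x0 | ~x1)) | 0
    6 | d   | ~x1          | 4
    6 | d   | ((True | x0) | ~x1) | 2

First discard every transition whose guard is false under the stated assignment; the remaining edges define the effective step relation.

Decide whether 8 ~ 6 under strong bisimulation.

Answer: BISIMILAR

Working:
Refine partition for ~:
  π0 = {{0,1,2,3,4,5,6,7,8}}
  π1 = {{0},{1,6,8},{2},{3},{4,7},{5}}
  π2 = {{0},{1},{2},{3},{4},{5},{6,8},{7}}
8 equivalence class(es) (converged in 3)
8∈{6,8}, 6∈{6,8}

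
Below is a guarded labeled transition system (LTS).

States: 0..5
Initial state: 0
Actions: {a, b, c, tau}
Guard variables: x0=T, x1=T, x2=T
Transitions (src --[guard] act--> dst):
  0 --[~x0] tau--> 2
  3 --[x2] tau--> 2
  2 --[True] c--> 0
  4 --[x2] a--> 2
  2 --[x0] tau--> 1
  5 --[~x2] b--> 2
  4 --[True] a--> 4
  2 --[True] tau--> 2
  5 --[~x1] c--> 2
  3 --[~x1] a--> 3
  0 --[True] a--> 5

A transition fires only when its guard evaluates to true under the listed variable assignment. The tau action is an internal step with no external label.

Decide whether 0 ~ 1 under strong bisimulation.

Answer: NOT BISIMILAR

Working:
Compute ~ classes (split until stable):
  P[0] = {{0,1,2,3,4,5}}
  P[1] = {{0,4},{1,5},{2},{3}}
  P[2] = {{0},{1,5},{2},{3},{4}}
5 equivalence class(es) (converged in 3)
[0]={0}  [1]={1,5}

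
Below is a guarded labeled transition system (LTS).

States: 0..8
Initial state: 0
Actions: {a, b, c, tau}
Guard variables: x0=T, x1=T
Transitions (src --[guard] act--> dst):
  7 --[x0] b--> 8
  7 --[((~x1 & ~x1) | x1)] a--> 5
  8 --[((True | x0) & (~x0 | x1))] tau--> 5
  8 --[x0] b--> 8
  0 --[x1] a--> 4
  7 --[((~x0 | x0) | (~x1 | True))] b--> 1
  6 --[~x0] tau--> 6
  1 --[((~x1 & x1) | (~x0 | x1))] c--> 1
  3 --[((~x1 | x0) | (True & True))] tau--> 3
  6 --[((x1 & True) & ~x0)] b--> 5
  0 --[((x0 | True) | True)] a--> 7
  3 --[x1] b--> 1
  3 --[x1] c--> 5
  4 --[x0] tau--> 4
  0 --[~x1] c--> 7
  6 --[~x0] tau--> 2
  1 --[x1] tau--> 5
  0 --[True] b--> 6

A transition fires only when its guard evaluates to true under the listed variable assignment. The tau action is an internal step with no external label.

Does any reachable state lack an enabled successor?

Answer: DEADLOCK at state 5

Analysis:
Reachable = {0,1,4,5,6,7,8}
  0: a→4  a→7  b→6  [3 out]
  1: c→1  tau→5  [2 out]
  4: tau→4  [1 out]
  5: ∅  [deadlock]
  6: ∅  [deadlock]
  7: a→5  b→1  b→8  [3 out]
  8: b→8  tau→5  [2 out]
witness 5: a·a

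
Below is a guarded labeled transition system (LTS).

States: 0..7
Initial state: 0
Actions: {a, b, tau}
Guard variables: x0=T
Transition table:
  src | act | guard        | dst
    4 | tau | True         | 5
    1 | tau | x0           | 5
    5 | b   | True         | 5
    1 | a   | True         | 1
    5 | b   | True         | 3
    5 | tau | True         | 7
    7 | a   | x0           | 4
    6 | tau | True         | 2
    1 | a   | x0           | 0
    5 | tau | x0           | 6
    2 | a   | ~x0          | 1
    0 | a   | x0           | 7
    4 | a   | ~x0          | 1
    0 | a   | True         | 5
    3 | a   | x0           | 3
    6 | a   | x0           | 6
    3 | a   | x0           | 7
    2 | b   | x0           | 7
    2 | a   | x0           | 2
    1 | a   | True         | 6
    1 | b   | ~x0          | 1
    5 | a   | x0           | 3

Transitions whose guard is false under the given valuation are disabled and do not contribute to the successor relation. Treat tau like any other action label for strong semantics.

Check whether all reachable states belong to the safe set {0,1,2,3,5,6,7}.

Answer: INVARIANT VIOLATED at state 4

Analysis:
Safe = {0,1,2,3,5,6,7}
Reachable = {0,2,3,4,5,6,7}
  0: ✓
  2: ✓
  3: ✓
  4: outside
  5: ✓
  6: ✓
  7: ✓
counterexample path to 4: a·a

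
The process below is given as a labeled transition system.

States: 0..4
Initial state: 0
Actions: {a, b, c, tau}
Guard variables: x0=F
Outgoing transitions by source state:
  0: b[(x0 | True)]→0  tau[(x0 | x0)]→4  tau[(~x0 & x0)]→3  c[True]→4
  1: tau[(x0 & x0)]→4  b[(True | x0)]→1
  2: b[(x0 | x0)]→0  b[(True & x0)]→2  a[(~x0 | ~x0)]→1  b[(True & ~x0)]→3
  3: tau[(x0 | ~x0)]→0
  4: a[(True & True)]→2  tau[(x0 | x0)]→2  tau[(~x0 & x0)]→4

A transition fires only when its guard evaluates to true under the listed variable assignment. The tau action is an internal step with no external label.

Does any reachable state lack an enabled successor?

Answer: DEADLOCK-FREE

Analysis:
Reach set: {0,1,2,3,4}
  0: b→0  c→4  [2 out]
  1: b→1  [1 out]
  2: a→1  b→3  [2 out]
  3: tau→0  [1 out]
  4: a→2  [1 out]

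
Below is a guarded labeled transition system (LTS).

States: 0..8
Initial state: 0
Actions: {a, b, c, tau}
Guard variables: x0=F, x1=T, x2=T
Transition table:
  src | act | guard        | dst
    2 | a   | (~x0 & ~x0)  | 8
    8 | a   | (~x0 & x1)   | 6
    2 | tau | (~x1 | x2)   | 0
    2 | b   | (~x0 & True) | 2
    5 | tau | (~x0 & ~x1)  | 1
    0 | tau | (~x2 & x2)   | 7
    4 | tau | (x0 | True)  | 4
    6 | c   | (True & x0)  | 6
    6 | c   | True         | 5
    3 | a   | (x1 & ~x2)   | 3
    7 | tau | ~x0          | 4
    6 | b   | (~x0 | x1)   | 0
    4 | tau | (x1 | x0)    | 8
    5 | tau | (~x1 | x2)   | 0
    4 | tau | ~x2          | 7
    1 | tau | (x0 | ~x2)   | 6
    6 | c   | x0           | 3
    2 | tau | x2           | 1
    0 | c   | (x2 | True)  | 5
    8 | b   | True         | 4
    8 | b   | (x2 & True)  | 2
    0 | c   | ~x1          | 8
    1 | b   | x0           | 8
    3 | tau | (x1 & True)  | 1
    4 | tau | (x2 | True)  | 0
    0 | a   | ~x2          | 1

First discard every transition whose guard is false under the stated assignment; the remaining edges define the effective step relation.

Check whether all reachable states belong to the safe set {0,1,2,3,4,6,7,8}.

Answer: INVARIANT VIOLATED at state 5

Analysis:
Safe = {0,1,2,3,4,6,7,8}
Reach set: {0,5}
  0: ok
  5: outside
witness against invariant: c → 5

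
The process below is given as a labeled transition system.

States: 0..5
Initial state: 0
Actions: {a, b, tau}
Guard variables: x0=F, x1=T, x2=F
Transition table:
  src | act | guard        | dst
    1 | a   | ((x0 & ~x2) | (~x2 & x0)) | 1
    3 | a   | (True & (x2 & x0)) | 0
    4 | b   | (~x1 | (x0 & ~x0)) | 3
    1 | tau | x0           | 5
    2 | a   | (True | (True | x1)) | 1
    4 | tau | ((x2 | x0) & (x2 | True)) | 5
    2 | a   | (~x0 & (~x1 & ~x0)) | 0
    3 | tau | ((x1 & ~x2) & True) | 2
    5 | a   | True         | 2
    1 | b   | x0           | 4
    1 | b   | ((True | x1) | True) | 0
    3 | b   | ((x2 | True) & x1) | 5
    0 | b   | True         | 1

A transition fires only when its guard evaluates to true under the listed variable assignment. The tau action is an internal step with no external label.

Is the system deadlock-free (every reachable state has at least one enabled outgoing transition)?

R = {0,1}
  0: b→1  [1 exit(s)]
  1: b→0  [1 exit(s)]

Answer: DEADLOCK-FREE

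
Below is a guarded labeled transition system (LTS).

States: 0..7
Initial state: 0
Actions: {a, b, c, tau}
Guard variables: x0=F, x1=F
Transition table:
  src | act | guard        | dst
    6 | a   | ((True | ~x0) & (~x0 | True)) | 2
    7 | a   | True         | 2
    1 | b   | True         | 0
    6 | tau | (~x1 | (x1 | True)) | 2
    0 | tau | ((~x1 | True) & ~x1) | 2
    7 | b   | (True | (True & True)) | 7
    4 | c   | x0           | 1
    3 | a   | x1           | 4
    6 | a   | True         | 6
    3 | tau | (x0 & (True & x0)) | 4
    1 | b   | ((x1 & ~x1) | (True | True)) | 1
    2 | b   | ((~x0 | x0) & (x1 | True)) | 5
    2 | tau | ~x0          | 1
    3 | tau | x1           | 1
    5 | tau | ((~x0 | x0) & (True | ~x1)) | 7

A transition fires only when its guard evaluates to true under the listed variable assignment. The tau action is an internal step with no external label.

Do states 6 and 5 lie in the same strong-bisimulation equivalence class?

Answer: NOT BISIMILAR

Working:
Refine partition for ~:
  round 0: {{0,1,2,3,4,5,6,7}}
  round 1: {{0,5},{1},{2},{3,4},{6},{7}}
  round 2: {{0},{1},{2},{3,4},{5},{6},{7}}
7 equivalence class(es) (converged in 3)
class of 6: {6}; class of 5: {5}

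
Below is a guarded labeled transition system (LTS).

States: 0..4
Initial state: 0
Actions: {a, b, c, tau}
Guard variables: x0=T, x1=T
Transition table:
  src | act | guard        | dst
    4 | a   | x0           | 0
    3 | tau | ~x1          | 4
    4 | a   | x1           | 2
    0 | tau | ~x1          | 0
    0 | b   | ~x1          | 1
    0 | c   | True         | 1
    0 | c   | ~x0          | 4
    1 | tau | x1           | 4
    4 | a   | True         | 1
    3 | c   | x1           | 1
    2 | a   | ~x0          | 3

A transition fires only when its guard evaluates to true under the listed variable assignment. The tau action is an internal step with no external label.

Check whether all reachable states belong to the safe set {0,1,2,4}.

Answer: INVARIANT HOLDS

Working:
Safe = {0,1,2,4}
Reach set: {0,1,2,4}
  0: ✓
  1: ✓
  2: ✓
  4: ✓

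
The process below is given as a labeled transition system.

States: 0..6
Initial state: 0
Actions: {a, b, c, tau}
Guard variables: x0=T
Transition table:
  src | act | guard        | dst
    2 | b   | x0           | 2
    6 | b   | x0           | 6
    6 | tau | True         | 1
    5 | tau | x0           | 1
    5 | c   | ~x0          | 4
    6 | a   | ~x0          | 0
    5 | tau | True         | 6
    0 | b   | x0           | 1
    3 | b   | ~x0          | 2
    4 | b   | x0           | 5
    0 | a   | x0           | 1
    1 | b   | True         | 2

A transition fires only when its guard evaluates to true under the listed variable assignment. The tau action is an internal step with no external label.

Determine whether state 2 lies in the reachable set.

Answer: REACHABLE

Trace:
9 transition(s) survive guard evaluation.
L0 = {0}
L1 = {1}  cumulative {0,1}
L2 = {2}  cumulative {0,1,2}
Reachable = {0,1,2}
trace reaching 2: b·b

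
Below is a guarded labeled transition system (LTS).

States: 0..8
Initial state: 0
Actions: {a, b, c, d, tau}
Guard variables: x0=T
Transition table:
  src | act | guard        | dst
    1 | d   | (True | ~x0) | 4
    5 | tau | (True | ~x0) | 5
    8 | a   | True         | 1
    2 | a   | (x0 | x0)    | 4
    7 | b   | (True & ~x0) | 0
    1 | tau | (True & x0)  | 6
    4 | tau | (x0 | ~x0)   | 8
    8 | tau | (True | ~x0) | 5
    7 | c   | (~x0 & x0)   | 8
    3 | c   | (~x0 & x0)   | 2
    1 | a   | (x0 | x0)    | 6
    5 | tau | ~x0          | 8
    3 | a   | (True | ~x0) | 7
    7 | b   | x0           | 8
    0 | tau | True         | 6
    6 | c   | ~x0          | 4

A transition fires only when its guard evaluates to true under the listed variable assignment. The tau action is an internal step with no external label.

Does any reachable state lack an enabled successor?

Answer: DEADLOCK at state 6

Analysis:
Reach set: {0,6}
  0: tau→6  [1 exit(s)]
  6: ∅  [deadlock]
Path to 6: tau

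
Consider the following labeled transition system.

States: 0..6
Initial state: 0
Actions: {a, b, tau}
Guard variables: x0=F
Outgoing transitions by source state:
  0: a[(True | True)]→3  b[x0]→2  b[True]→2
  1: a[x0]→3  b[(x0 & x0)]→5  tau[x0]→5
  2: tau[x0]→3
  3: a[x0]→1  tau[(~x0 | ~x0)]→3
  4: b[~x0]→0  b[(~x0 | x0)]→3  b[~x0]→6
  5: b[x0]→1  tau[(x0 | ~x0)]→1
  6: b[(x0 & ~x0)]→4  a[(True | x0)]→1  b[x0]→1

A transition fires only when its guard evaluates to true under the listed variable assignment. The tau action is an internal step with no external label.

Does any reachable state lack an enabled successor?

Reach set: {0,2,3}
  0: a→3  b→2  [2 out]
  2: ∅  [deadlock]
  3: tau→3  [1 out]
witness 2: b

Answer: DEADLOCK at state 2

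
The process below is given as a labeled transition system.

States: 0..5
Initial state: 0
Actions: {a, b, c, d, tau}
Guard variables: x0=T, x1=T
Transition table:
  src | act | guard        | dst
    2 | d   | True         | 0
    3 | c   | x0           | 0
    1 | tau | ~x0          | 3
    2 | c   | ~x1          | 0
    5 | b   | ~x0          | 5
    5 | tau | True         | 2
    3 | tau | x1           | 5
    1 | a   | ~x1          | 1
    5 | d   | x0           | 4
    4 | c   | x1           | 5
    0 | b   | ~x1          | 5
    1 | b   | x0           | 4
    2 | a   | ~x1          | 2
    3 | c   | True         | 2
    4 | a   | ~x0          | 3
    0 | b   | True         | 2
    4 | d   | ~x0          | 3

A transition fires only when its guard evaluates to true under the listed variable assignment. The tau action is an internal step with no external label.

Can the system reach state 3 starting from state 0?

After dropping false guards: 9 live edges.
L0 = {0}
L1 = {2}  now seen {0,2}
R = {0,2}

Answer: UNREACHABLE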